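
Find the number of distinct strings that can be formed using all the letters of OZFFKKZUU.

The 9 letters of OZFFKKZUU have repeats: F appearing twice, K appearing twice, U appearing twice, and Z appearing twice.
Dividing 9! = 362880 by 2!·2!·2!·2! = 16 for the repeated letters gives 22680.

22680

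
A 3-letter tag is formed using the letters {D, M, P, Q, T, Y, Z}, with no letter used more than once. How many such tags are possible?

This is a permutation of 3 out of 7: P(7,3) = 7!/4!.
That product is 7 × 6 × 5 = 210.

210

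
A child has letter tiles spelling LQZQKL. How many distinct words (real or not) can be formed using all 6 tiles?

180

LQZQKL has 6 letters with L appearing twice and Q appearing twice.
Dividing 6! = 720 by 2!·2! = 4 for the repeated letters gives 180.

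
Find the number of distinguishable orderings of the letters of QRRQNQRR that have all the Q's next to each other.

30

Treat the 3 copies of Q as a single block. The multiset to arrange is then {QQQ, N, R, R, R, R}, 6 items in all.
That gives (6)!/(4!) = 30 arrangements.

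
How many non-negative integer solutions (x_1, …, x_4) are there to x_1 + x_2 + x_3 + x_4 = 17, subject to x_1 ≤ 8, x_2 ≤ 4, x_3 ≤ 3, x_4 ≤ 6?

34

Ignoring the caps, the number of non-negative solutions to x_1+…+x_4 = 17 is C(20,3) = 1140.
Subtract solutions that violate a single cap (substitute x_i' = x_i − (cap_i+1)): x_1 ≥ 9 gives C(11,3) = 165; x_2 ≥ 5 gives C(15,3) = 455; x_3 ≥ 4 gives C(16,3) = 560; x_4 ≥ 7 gives C(13,3) = 286. Together 1466.
Add back pairs where two caps are both exceeded: 20 + 35 + 4 + 165 + 56 + 84 = 364.
Subtract triples: 0 + 0 + 0 + 4 = 4.
By inclusion–exclusion the count is 1140 − 1466 + 364 − 4 = 34.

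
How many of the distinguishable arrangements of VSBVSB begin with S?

Fix S in the first position and arrange the remaining 5 letters.
Those 5 letters have B appearing twice and V appearing twice, giving (5)!/(2!·2!) = 30.

30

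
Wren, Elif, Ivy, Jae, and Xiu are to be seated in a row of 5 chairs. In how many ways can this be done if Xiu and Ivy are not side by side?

72

There are 5! = 120 arrangements in all. If Xiu and Ivy are adjacent, merging them into one block gives 2·(4)! = 48 arrangements.
So 120 − 48 = 72 arrangements keep them apart.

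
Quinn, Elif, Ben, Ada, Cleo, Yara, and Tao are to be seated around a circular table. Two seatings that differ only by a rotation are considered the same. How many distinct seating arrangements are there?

Seat Quinn anywhere (absorbing the rotational symmetry), then permute the other 6: (6)! = 720.

720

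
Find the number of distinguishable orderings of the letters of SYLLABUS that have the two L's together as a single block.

Treat the 2 copies of L as a single block. The multiset to arrange is then {LL, A, B, S, S, U, Y}, 7 items in all.
That gives (7)!/(2!) = 2520 arrangements.

2520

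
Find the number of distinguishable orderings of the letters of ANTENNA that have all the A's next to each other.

Treat the 2 copies of A as a single block. The multiset to arrange is then {AA, E, N, N, N, T}, 6 items in all.
That gives (6)!/(3!) = 120 arrangements.

120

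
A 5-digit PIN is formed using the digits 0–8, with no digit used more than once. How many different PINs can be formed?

With no repetition, fill the 5 digits in order: 9 choices, then 8, down to 5.
That product is 9 × 8 × 7 × 6 × 5 = 15120.

15120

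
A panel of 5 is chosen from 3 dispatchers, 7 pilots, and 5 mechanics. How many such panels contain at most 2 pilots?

Split by how many pilots are chosen (0 through 2).
Sum: C(7,0)·C(8,5) + C(7,1)·C(8,4) + C(7,2)·C(8,3) = 56 + 490 + 1176 = 1722.

1722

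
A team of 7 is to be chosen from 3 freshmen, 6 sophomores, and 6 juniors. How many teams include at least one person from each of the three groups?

Total 7-person selections from all 15: C(15,7) = 6435.
Selections missing a whole group: no freshmen → C(12,7) = 792; no sophomores → C(9,7) = 36; no juniors → C(9,7) = 36.
Add back selections omitting two groups (i.e. drawn from a single group): C(3,7) + C(6,7) + C(6,7) = 0.
By inclusion–exclusion: 6435 − 864 + 0 = 5571.

5571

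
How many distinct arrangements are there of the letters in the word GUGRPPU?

630

The 7 letters of GUGRPPU have repeats: G appearing twice, P appearing twice, and U appearing twice.
So there are 7! / (2!·2!·2!) = 630 distinguishable arrangements.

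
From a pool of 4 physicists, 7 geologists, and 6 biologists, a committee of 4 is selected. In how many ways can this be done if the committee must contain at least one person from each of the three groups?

With no constraint there are C(17,4) = 2380 possible selections.
Subtract selections that omit an entire group: no physicists → C(13,4) = 715; no geologists → C(10,4) = 210; no biologists → C(11,4) = 330.
Add back selections omitting two groups (i.e. drawn from a single group): C(4,4) + C(7,4) + C(6,4) = 51.
By inclusion–exclusion: 2380 − 1255 + 51 = 1176.

1176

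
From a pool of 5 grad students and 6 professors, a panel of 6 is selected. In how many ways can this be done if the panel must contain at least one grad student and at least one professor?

461

Unrestricted: C(11,6) = 462 ways to pick any 6 of the 11.
Selections missing a whole group: no grad students → C(6,6) = 1; no professors → C(5,6) = 0.
Both groups omitted at once is impossible, so 462 − 1 = 461.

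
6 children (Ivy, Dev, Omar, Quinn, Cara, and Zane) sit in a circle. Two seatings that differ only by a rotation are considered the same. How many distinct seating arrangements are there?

Fix one person's seat to break rotational symmetry; the remaining 5 people can be arranged in (5)! = 120 ways.

120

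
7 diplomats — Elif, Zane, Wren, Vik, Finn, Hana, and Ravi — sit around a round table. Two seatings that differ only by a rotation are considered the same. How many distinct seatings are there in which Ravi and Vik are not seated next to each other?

480

All circular seatings of 7 people number (6)! = 720.
Those with Ravi next to Vik: fuse the pair into one unit and seat 6 units around a circle — 2·(5)! = 240.
Subtracting, 720 − 240 = 480.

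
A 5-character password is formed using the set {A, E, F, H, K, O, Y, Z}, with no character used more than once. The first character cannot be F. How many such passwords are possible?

5880

The first character has 8−1 = 7 choices (anything except F).
The remaining 4 characters are filled from the other 7 symbols without repetition: 7 × 6 × 5 × 4 = 840.
Total: 7 × 840 = 5880.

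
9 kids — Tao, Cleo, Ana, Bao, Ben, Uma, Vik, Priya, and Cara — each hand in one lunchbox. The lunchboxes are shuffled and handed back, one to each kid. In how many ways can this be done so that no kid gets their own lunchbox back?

133496

Count assignments avoiding every fixed point. For any j of the 9 kids fixed to their own lunchbox, the other 9−j can be arranged in (9−j)! ways.
By inclusion–exclusion this is Σ_{j=0}^{9} (−1)^j C(9,j)·(9−j)!.
Computing: 362880 − 362880 + 181440 − 60480 + 15120 − 3024 + 504 − 72 + 9 − 1 = 133496.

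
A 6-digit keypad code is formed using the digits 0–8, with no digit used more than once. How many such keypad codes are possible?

60480

With no repetition, fill the 6 digits in order: 9 choices, then 8, down to 4.
That product is 9 × 8 × 7 × 6 × 5 × 4 = 60480.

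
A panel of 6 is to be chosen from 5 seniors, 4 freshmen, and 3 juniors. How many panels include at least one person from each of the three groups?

805

With no constraint there are C(12,6) = 924 possible selections.
Subtract selections that omit an entire group: no seniors → C(7,6) = 7; no freshmen → C(8,6) = 28; no juniors → C(9,6) = 84.
Add back selections omitting two groups (i.e. drawn from a single group): C(5,6) + C(4,6) + C(3,6) = 0.
By inclusion–exclusion: 924 − 119 + 0 = 805.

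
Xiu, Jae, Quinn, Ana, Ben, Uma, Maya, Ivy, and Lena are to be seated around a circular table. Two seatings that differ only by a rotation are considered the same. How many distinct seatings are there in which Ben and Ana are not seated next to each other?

Without the restriction there are (8)! = 40320 seatings.
Seatings with Ben beside Ana: treat them as a block with 2 internal orders, giving 2 × (7)! = 10080.
Subtracting, 40320 − 10080 = 30240.

30240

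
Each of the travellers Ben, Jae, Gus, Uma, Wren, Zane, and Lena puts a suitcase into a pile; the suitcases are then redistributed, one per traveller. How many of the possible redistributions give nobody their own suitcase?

1854

Let Aᵢ be the assignments in which traveller i gets their own suitcase. We want the size of the complement of A₁∪…∪A_7.
By inclusion–exclusion this is Σ_{j=0}^{7} (−1)^j C(7,j)·(7−j)!.
Computing: 5040 − 5040 + 2520 − 840 + 210 − 42 + 7 − 1 = 1854.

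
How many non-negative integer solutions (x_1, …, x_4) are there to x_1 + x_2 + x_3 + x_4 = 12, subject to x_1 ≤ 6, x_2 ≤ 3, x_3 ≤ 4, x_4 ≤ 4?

50

By stars and bars, unrestricted non-negative solutions to x_1+…+x_4 = 12 number C(12+3,3) = 455.
Subtract solutions that violate a single cap (substitute x_i' = x_i − (cap_i+1)): x_1 ≥ 7 gives C(8,3) = 56; x_2 ≥ 4 gives C(11,3) = 165; x_3 ≥ 5 gives C(10,3) = 120; x_4 ≥ 5 gives C(10,3) = 120. Together 461.
Add back pairs where two caps are both exceeded: 4 + 1 + 1 + 20 + 20 + 10 = 56.
By inclusion–exclusion the count is 455 − 461 + 56 = 50.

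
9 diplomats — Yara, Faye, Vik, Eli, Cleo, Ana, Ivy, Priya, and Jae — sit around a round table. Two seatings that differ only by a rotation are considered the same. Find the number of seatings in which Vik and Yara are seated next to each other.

10080

Glue Vik and Yara into a block (2 internal orders). Seating 8 units around a circle gives (7)! arrangements.
So 2 × (7)! = 2 × 5040 = 10080.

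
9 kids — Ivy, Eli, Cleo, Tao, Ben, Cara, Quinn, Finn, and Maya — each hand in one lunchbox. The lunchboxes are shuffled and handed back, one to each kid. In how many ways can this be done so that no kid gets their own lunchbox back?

Let Aᵢ be the assignments in which kid i gets their own lunchbox. We want the size of the complement of A₁∪…∪A_9.
By inclusion–exclusion this is Σ_{j=0}^{9} (−1)^j C(9,j)·(9−j)!.
Computing: 362880 − 362880 + 181440 − 60480 + 15120 − 3024 + 504 − 72 + 9 − 1 = 133496.

133496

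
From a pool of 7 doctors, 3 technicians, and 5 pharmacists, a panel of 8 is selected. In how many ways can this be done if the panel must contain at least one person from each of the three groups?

5894

Unrestricted: C(15,8) = 6435 ways to pick any 8 of the 15.
Selections missing a whole group: no doctors → C(8,8) = 1; no technicians → C(12,8) = 495; no pharmacists → C(10,8) = 45.
Add back selections omitting two groups (i.e. drawn from a single group): C(7,8) + C(3,8) + C(5,8) = 0.
By inclusion–exclusion: 6435 − 541 + 0 = 5894.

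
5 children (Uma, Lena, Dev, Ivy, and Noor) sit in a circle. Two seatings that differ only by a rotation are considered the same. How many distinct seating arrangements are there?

Fix one person's seat to break rotational symmetry; the remaining 4 people can be arranged in (4)! = 24 ways.

24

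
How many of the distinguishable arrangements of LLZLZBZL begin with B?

With the first slot taken by B, it remains to arrange the other 7 letters (LLZLZZL).
Those 7 letters have L appearing 4 times and Z appearing 3 times, giving (7)!/(4!·3!) = 35.

35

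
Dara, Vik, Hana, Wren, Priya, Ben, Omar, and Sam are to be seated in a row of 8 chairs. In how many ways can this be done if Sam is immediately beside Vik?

10080

Place the 6 others and the Sam-Vik pair as 7 objects in a line; the pair has 2 internal arrangements.
That gives 2 × 7! = 2 × 5040 = 10080.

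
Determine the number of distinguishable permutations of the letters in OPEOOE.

60

Letter multiplicities in OPEOOE: E×2, O×3, P×1.
The number of distinct arrangements is 6!/(3!·2!) = 720/12 = 60.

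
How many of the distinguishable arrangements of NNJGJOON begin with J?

With the first slot taken by J, it remains to arrange the other 7 letters (NNGJOON).
Those 7 letters have N appearing 3 times and O appearing twice, giving (7)!/(3!·2!) = 420.

420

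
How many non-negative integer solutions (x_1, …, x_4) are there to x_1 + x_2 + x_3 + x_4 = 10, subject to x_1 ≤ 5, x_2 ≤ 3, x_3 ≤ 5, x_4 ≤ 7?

124

Without the upper bounds there are C(13,3) = 286 ways to split 10 among 4 variables.
Subtract solutions that violate a single cap (substitute x_i' = x_i − (cap_i+1)): x_1 ≥ 6 gives C(7,3) = 35; x_2 ≥ 4 gives C(9,3) = 84; x_3 ≥ 6 gives C(7,3) = 35; x_4 ≥ 8 gives C(5,3) = 10. Together 164.
Add back pairs where two caps are both exceeded: 1 + 0 + 0 + 1 + 0 + 0 = 2.
By inclusion–exclusion the count is 286 − 164 + 2 = 124.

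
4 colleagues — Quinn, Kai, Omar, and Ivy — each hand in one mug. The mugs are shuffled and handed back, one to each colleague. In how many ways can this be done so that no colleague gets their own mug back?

Let Aᵢ be the assignments in which colleague i gets their own mug. We want the size of the complement of A₁∪…∪A_4.
By inclusion–exclusion this is Σ_{j=0}^{4} (−1)^j C(4,j)·(4−j)!.
Computing: 24 − 24 + 12 − 4 + 1 = 9.

9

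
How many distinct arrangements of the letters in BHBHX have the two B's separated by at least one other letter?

There are 5!/(2!·2!) = 30 arrangements of BHBHX in total.
If the two B's are adjacent, glue them into one block, leaving 4 items to arrange: (4)!/(2!) = 12 ways.
Hence 30 − 12 = 18.

18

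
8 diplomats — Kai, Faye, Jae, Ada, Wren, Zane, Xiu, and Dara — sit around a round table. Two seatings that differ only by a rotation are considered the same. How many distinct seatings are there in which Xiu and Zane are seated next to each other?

Glue Xiu and Zane into a block (2 internal orders). Seating 7 units around a circle gives (6)! arrangements.
So 2 × (6)! = 2 × 720 = 1440.

1440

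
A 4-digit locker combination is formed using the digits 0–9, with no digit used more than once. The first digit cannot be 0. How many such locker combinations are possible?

4536

The first digit has 10−1 = 9 choices (anything except 0).
The remaining 3 digits are filled from the other 9 symbols without repetition: 9 × 8 × 7 = 504.
Total: 9 × 504 = 4536.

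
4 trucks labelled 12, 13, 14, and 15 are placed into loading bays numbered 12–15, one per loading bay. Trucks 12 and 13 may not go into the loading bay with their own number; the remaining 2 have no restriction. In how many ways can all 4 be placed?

14

Let Aᵢ (for i ∈ {12, 13}) be the placements that put truck i in its forbidden loading bay. Any j of these fix j positions, leaving (4−j)! ways to fill the rest, and there are C(2,j) ways to pick which j.
By inclusion–exclusion, the number of valid placements is Σ_{j=0}^{2} (−1)^j C(2,j)·(4−j)!.
Computing: 24 − 12 + 2 = 14.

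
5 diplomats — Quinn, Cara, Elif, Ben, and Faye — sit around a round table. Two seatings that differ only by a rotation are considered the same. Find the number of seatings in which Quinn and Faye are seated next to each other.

12

Treat {Quinn, Faye} as one unit (2 internal orders) and seat the resulting 4 units around the table: (3)! circular arrangements.
So 2 × (3)! = 2 × 6 = 12.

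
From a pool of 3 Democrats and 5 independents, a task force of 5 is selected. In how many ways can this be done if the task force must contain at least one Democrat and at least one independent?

55

With no constraint there are C(8,5) = 56 possible selections.
Subtract selections that omit an entire group: no Democrats → C(5,5) = 1; no independents → C(3,5) = 0.
Both groups omitted at once is impossible, so 56 − 1 = 55.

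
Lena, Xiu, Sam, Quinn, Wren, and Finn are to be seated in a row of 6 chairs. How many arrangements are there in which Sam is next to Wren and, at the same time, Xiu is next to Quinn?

96

Treat {Sam,Wren} as one block (2 orders) and {Xiu,Quinn} as another (2 orders).
That leaves 4 units to arrange: 2 × 2 × 4! = 4 × 24 = 96.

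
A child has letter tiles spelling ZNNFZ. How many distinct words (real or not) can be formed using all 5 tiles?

30

Letter multiplicities in ZNNFZ: F×1, N×2, Z×2.
Dividing 5! = 120 by 2!·2! = 4 for the repeated letters gives 30.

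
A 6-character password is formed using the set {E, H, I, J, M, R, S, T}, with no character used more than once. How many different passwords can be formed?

Choose and order 6 of the 8 symbols: the first character has 8 options, the next 7, and so on down to 3.
That product is 8 × 7 × 6 × 5 × 4 × 3 = 20160.

20160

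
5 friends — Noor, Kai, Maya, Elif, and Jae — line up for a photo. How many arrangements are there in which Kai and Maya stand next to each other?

Glue Kai and Maya into one block (2 internal orders), leaving 4 units to arrange in a row.
That gives 2 × 4! = 2 × 24 = 48.

48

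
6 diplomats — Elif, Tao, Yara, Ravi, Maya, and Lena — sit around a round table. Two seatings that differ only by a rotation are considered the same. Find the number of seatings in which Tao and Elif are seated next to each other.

Glue Tao and Elif into a block (2 internal orders). Seating 5 units around a circle gives (4)! arrangements.
So 2 × (4)! = 2 × 24 = 48.

48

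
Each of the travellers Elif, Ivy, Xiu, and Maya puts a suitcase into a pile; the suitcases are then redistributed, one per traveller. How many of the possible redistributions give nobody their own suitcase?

This is the derangement count D_4: permutations of 4 items with no fixed point.
By inclusion–exclusion this is Σ_{j=0}^{4} (−1)^j C(4,j)·(4−j)!.
Computing: 24 − 24 + 12 − 4 + 1 = 9.

9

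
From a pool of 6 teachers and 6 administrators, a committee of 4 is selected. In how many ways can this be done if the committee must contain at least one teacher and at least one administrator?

465

Unrestricted: C(12,4) = 495 ways to pick any 4 of the 12.
Subtract selections that omit an entire group: no teachers → C(6,4) = 15; no administrators → C(6,4) = 15.
Both groups omitted at once is impossible, so 495 − 30 = 465.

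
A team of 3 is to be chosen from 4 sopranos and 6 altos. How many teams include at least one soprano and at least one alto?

96

Total 3-person selections from all 10: C(10,3) = 120.
Selections missing a whole group: no sopranos → C(6,3) = 20; no altos → C(4,3) = 4.
Both groups omitted at once is impossible, so 120 − 24 = 96.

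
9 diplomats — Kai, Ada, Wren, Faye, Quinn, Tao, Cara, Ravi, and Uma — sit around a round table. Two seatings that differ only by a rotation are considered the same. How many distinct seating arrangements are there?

40320

Around a circle, 9 distinct people have 9!/9 = (8)! = 40320 rotationally distinct seatings.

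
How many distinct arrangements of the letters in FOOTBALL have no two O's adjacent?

7560

There are 8!/(2!·2!) = 10080 arrangements of FOOTBALL in total.
If the two O's are adjacent, glue them into one block, leaving 7 items to arrange: (7)!/(2!) = 2520 ways.
Subtracting, 10080 − 2520 = 7560 arrangements keep the O's apart.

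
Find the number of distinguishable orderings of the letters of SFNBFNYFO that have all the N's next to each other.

6720

Treat the 2 copies of N as a single block. The multiset to arrange is then {NN, B, F, F, F, O, S, Y}, 8 items in all.
That gives (8)!/(3!) = 6720 arrangements.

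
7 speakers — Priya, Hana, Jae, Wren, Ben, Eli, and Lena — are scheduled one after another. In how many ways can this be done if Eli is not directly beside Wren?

3600

Of the 7! = 5040 arrangements, those with Eli and Wren adjacent number 2 × 6! = 1440 (treat the pair as a block with 2 internal orders).
So 5040 − 1440 = 3600 arrangements keep them apart.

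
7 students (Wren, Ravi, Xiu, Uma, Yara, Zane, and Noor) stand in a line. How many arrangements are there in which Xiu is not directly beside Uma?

Of the 7! = 5040 arrangements, those with Xiu and Uma adjacent number 2 × 6! = 1440 (treat the pair as a block with 2 internal orders).
So 5040 − 1440 = 3600 arrangements keep them apart.

3600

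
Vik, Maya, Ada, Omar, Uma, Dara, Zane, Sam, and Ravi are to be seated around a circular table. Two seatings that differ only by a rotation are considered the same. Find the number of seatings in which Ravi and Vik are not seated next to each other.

All circular seatings of 9 people number (8)! = 40320.
Seatings with Ravi beside Vik: treat them as a block with 2 internal orders, giving 2 × (7)! = 10080.
Subtracting, 40320 − 10080 = 30240.

30240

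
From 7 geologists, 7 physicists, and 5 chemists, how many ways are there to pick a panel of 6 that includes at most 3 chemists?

26663

Split by how many chemists are chosen (0 through 3).
Sum: C(5,0)·C(14,6) + C(5,1)·C(14,5) + C(5,2)·C(14,4) + C(5,3)·C(14,3) = 3003 + 10010 + 10010 + 3640 = 26663.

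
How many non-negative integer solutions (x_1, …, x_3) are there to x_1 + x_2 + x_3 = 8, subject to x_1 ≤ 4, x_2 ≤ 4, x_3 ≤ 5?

Without the upper bounds there are C(10,2) = 45 ways to split 8 among 3 variables.
Subtract solutions that violate a single cap (substitute x_i' = x_i − (cap_i+1)): x_1 ≥ 5 gives C(5,2) = 10; x_2 ≥ 5 gives C(5,2) = 10; x_3 ≥ 6 gives C(4,2) = 6. Together 26.
No two caps can be exceeded simultaneously, so the pair terms are all 0.
By inclusion–exclusion the count is 45 − 26 + 0 = 19.

19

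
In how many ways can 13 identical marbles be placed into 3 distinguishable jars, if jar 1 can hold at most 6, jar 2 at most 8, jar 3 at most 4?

20

Without the upper bounds there are C(15,2) = 105 ways to split 13 among 3 jars.
Subtract solutions that violate a single cap (substitute x_i' = x_i − (cap_i+1)): x_1 ≥ 7 gives C(8,2) = 28; x_2 ≥ 9 gives C(6,2) = 15; x_3 ≥ 5 gives C(10,2) = 45. Together 88.
Add back pairs where two caps are both exceeded: 0 + 3 + 0 = 3.
By inclusion–exclusion the count is 105 − 88 + 3 = 20.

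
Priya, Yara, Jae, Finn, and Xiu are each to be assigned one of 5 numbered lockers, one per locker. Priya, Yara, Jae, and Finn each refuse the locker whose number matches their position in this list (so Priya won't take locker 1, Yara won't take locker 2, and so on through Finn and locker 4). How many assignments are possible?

Let Aᵢ (for 1 ≤ i ≤ 4) be the placements that put person i in their forbidden locker. Any j of these fix j positions, leaving (5−j)! ways to fill the rest, and there are C(4,j) ways to pick which j.
By inclusion–exclusion, the number of valid placements is Σ_{j=0}^{4} (−1)^j C(4,j)·(5−j)!.
Computing: 120 − 96 + 36 − 8 + 1 = 53.

53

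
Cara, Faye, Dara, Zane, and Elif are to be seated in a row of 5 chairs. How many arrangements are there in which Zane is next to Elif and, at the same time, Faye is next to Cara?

Treat {Zane,Elif} as one block (2 orders) and {Faye,Cara} as another (2 orders).
That leaves 3 units to arrange: 2 × 2 × 3! = 4 × 6 = 24.

24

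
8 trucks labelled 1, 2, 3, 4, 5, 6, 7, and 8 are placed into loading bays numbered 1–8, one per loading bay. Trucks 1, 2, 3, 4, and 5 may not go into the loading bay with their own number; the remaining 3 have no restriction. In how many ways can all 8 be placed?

Let Aᵢ (for 1 ≤ i ≤ 5) be the placements that put truck i in its forbidden loading bay. Any j of these fix j positions, leaving (8−j)! ways to fill the rest, and there are C(5,j) ways to pick which j.
By inclusion–exclusion, the number of valid placements is Σ_{j=0}^{5} (−1)^j C(5,j)·(8−j)!.
Computing: 40320 − 25200 + 7200 − 1200 + 120 − 6 = 21234.

21234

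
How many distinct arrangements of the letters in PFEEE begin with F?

4

Fix F in the first position and arrange the remaining 4 letters.
Those 4 letters have E appearing 3 times, giving (4)!/(3!) = 4.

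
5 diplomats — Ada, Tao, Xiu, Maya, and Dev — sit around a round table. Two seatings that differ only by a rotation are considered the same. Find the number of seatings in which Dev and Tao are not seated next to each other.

12

Without the restriction there are (4)! = 24 seatings.
Seatings with Dev beside Tao: treat them as a block with 2 internal orders, giving 2 × (3)! = 12.
Subtracting, 24 − 12 = 12.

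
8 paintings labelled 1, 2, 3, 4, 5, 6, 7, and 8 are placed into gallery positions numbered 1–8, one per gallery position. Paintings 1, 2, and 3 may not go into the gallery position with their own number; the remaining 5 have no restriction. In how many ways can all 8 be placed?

Let Aᵢ (for i ∈ {1, 2, 3}) be the placements that put painting i in its forbidden gallery position. Any j of these fix j positions, leaving (8−j)! ways to fill the rest, and there are C(3,j) ways to pick which j.
By inclusion–exclusion, the number of valid placements is Σ_{j=0}^{3} (−1)^j C(3,j)·(8−j)!.
Computing: 40320 − 15120 + 2160 − 120 = 27240.

27240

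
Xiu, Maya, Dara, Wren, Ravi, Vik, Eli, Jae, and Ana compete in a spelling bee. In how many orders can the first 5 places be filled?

15120

There are 9 choices for 1st place, 8 for 2nd, and so on down to 5 for position 5.
That gives 9 × 8 × 7 × 6 × 5 = 15120.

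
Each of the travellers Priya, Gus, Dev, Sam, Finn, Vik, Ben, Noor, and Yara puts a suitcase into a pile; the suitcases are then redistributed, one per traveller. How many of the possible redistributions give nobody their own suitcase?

Let Aᵢ be the assignments in which traveller i gets their own suitcase. We want the size of the complement of A₁∪…∪A_9.
By inclusion–exclusion this is Σ_{j=0}^{9} (−1)^j C(9,j)·(9−j)!.
Computing: 362880 − 362880 + 181440 − 60480 + 15120 − 3024 + 504 − 72 + 9 − 1 = 133496.

133496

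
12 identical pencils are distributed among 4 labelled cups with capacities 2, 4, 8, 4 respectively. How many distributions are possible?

By stars and bars, unrestricted non-negative solutions to x_1+…+x_4 = 12 number C(12+3,3) = 455.
Subtract solutions that violate a single cap (substitute x_i' = x_i − (cap_i+1)): x_1 ≥ 3 gives C(12,3) = 220; x_2 ≥ 5 gives C(10,3) = 120; x_3 ≥ 9 gives C(6,3) = 20; x_4 ≥ 5 gives C(10,3) = 120. Together 480.
Add back pairs where two caps are both exceeded: 35 + 1 + 35 + 0 + 10 + 0 = 81.
By inclusion–exclusion the count is 455 − 480 + 81 = 56.

56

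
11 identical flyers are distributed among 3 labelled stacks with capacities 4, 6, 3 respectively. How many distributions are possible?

6

Ignoring the caps, the number of non-negative solutions to x_1+…+x_3 = 11 is C(13,2) = 78.
Subtract solutions that violate a single cap (substitute x_i' = x_i − (cap_i+1)): x_1 ≥ 5 gives C(8,2) = 28; x_2 ≥ 7 gives C(6,2) = 15; x_3 ≥ 4 gives C(9,2) = 36. Together 79.
Add back pairs where two caps are both exceeded: 0 + 6 + 1 = 7.
By inclusion–exclusion the count is 78 − 79 + 7 = 6.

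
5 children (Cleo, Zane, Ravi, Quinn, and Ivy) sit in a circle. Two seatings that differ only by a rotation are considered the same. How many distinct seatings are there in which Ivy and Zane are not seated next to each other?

Without the restriction there are (4)! = 24 seatings.
Those with Ivy next to Zane: fuse the pair into one unit and seat 4 units around a circle — 2·(3)! = 12.
Subtracting, 24 − 12 = 12.

12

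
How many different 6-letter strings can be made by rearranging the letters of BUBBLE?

120

The 6 letters of BUBBLE have repeats: B appearing 3 times.
Dividing 6! = 720 by 3! = 6 for the repeated letters gives 120.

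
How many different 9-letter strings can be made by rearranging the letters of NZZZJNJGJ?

NZZZJNJGJ has 9 letters with J appearing 3 times, N appearing twice, and Z appearing 3 times.
Dividing 9! = 362880 by 3!·3!·2! = 72 for the repeated letters gives 5040.

5040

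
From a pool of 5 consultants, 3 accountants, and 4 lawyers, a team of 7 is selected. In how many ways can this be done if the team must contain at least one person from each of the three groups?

With no constraint there are C(12,7) = 792 possible selections.
Selections missing a whole group: no consultants → C(7,7) = 1; no accountants → C(9,7) = 36; no lawyers → C(8,7) = 8.
Add back selections omitting two groups (i.e. drawn from a single group): C(5,7) + C(3,7) + C(4,7) = 0.
By inclusion–exclusion: 792 − 45 + 0 = 747.

747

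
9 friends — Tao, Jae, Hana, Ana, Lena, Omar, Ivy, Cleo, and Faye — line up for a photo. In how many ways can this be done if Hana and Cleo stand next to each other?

Treat {Hana, Cleo} as a single unit. There are 8 units to order, and the pair itself can be ordered 2 ways.
So the count is 2·(8)! = 80640.

80640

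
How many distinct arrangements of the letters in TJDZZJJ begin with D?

With the first slot taken by D, it remains to arrange the other 6 letters (TJZZJJ).
Those 6 letters have J appearing 3 times and Z appearing twice, giving (6)!/(3!·2!) = 60.

60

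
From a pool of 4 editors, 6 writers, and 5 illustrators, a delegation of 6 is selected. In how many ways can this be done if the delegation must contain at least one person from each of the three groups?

4250

With no constraint there are C(15,6) = 5005 possible selections.
Subtract selections that omit an entire group: no editors → C(11,6) = 462; no writers → C(9,6) = 84; no illustrators → C(10,6) = 210.
Add back selections omitting two groups (i.e. drawn from a single group): C(4,6) + C(6,6) + C(5,6) = 1.
By inclusion–exclusion: 5005 − 756 + 1 = 4250.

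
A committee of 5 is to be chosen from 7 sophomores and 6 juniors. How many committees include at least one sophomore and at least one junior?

1260

With no constraint there are C(13,5) = 1287 possible selections.
Selections missing a whole group: no sophomores → C(6,5) = 6; no juniors → C(7,5) = 21.
Both groups omitted at once is impossible, so 1287 − 27 = 1260.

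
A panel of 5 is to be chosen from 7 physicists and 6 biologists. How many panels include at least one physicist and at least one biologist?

1260

Total 5-person selections from all 13: C(13,5) = 1287.
Subtract selections that omit an entire group: no physicists → C(6,5) = 6; no biologists → C(7,5) = 21.
Both groups omitted at once is impossible, so 1287 − 27 = 1260.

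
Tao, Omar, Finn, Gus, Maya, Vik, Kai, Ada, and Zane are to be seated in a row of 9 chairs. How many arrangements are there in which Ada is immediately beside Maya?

Glue Ada and Maya into one block (2 internal orders), leaving 8 units to arrange in a row.
So the count is 2·(8)! = 80640.

80640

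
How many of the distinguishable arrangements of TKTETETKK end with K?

420

Fix K in the last position and arrange the remaining 8 letters.
Those 8 letters have E appearing twice, K appearing twice, and T appearing 4 times, giving (8)!/(4!·2!·2!) = 420.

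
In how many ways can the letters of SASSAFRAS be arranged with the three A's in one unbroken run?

Treat the 3 copies of A as a single block. The multiset to arrange is then {AAA, F, R, S, S, S, S}, 7 items in all.
That gives (7)!/(4!) = 210 arrangements.

210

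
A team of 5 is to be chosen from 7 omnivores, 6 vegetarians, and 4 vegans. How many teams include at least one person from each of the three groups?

With no constraint there are C(17,5) = 6188 possible selections.
Subtract selections that omit an entire group: no omnivores → C(10,5) = 252; no vegetarians → C(11,5) = 462; no vegans → C(13,5) = 1287.
Add back selections omitting two groups (i.e. drawn from a single group): C(7,5) + C(6,5) + C(4,5) = 27.
By inclusion–exclusion: 6188 − 2001 + 27 = 4214.

4214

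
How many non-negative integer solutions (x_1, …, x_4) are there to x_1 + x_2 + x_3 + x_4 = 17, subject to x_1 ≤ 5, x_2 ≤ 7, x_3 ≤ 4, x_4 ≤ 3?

Ignoring the caps, the number of non-negative solutions to x_1+…+x_4 = 17 is C(20,3) = 1140.
Subtract solutions that violate a single cap (substitute x_i' = x_i − (cap_i+1)): x_1 ≥ 6 gives C(14,3) = 364; x_2 ≥ 8 gives C(12,3) = 220; x_3 ≥ 5 gives C(15,3) = 455; x_4 ≥ 4 gives C(16,3) = 560. Together 1599.
Add back pairs where two caps are both exceeded: 20 + 84 + 120 + 35 + 56 + 165 = 480.
Subtract triples: 0 + 0 + 10 + 1 = 11.
By inclusion–exclusion the count is 1140 − 1599 + 480 − 11 = 10.

10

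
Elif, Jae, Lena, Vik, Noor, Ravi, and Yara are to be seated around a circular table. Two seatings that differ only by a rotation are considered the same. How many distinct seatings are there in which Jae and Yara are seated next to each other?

240

Glue Jae and Yara into a block (2 internal orders). Seating 6 units around a circle gives (5)! arrangements.
So 2 × (5)! = 2 × 120 = 240.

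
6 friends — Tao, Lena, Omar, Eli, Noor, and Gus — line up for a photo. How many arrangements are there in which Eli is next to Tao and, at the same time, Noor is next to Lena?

96

Treat {Eli,Tao} as one block (2 orders) and {Noor,Lena} as another (2 orders).
That leaves 4 units to arrange: 2 × 2 × 4! = 4 × 24 = 96.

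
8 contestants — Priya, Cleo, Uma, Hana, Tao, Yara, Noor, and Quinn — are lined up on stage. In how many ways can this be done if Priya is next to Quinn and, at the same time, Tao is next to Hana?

2880

Treat {Priya,Quinn} as one block (2 orders) and {Tao,Hana} as another (2 orders).
That leaves 6 units to arrange: 2 × 2 × 6! = 4 × 720 = 2880.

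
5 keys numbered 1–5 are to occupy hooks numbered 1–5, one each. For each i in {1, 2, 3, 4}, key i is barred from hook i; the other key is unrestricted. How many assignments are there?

Let Aᵢ (for 1 ≤ i ≤ 4) be the placements that put key i in its forbidden hook. Any j of these fix j positions, leaving (5−j)! ways to fill the rest, and there are C(4,j) ways to pick which j.
By inclusion–exclusion, the number of valid placements is Σ_{j=0}^{4} (−1)^j C(4,j)·(5−j)!.
Computing: 120 − 96 + 36 − 8 + 1 = 53.

53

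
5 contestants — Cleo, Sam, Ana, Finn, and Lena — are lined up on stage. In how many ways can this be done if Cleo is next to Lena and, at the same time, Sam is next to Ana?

Treat {Cleo,Lena} as one block (2 orders) and {Sam,Ana} as another (2 orders).
That leaves 3 units to arrange: 2 × 2 × 3! = 4 × 6 = 24.

24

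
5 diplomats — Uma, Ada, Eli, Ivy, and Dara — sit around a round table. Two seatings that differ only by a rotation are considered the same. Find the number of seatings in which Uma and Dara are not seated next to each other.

12

Without the restriction there are (4)! = 24 seatings.
Those with Uma next to Dara: fuse the pair into one unit and seat 4 units around a circle — 2·(3)! = 12.
Subtracting, 24 − 12 = 12.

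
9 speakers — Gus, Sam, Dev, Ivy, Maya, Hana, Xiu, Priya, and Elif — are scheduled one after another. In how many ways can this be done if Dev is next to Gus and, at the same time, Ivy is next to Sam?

20160

Treat {Dev,Gus} as one block (2 orders) and {Ivy,Sam} as another (2 orders).
That leaves 7 units to arrange: 2 × 2 × 7! = 4 × 5040 = 20160.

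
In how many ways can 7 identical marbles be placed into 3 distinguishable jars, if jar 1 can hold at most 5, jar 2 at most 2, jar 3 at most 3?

Ignoring the caps, the number of non-negative solutions to x_1+…+x_3 = 7 is C(9,2) = 36.
Subtract solutions that violate a single cap (substitute x_i' = x_i − (cap_i+1)): x_1 ≥ 6 gives C(3,2) = 3; x_2 ≥ 3 gives C(6,2) = 15; x_3 ≥ 4 gives C(5,2) = 10. Together 28.
Add back pairs where two caps are both exceeded: 0 + 0 + 1 = 1.
By inclusion–exclusion the count is 36 − 28 + 1 = 9.

9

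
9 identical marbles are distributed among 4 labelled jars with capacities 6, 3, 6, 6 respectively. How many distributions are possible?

134

Ignoring the caps, the number of non-negative solutions to x_1+…+x_4 = 9 is C(12,3) = 220.
Subtract solutions that violate a single cap (substitute x_i' = x_i − (cap_i+1)): x_1 ≥ 7 gives C(5,3) = 10; x_2 ≥ 4 gives C(8,3) = 56; x_3 ≥ 7 gives C(5,3) = 10; x_4 ≥ 7 gives C(5,3) = 10. Together 86.
No two caps can be exceeded simultaneously, so the pair terms are all 0.
By inclusion–exclusion the count is 220 − 86 + 0 = 134.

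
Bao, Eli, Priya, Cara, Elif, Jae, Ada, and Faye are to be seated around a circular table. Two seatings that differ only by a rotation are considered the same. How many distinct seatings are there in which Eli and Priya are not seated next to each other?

3600

Without the restriction there are (7)! = 5040 seatings.
Seatings with Eli beside Priya: treat them as a block with 2 internal orders, giving 2 × (6)! = 1440.
Subtracting, 5040 − 1440 = 3600.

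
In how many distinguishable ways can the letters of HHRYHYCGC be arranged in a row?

HHRYHYCGC has 9 letters with C appearing twice, H appearing 3 times, and Y appearing twice.
Dividing 9! = 362880 by 3!·2!·2! = 24 for the repeated letters gives 15120.

15120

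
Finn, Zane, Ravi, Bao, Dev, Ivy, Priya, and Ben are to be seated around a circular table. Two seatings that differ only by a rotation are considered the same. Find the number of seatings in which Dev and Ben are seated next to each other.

Glue Dev and Ben into a block (2 internal orders). Seating 7 units around a circle gives (6)! arrangements.
So 2 × (6)! = 2 × 720 = 1440.

1440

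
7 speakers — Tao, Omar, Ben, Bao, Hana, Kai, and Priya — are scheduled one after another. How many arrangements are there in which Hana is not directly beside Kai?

There are 7! = 5040 arrangements in all. If Hana and Kai are adjacent, merging them into one block gives 2·(6)! = 1440 arrangements.
So 5040 − 1440 = 3600 arrangements keep them apart.

3600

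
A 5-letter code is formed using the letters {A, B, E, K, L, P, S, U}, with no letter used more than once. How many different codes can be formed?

Choose and order 5 of the 8 symbols: the first letter has 8 options, the next 7, and so on down to 4.
8 × 7 × 6 × 5 × 4 = 6720.

6720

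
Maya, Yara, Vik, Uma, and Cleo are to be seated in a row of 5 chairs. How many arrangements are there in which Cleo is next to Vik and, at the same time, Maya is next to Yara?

24

Treat {Cleo,Vik} as one block (2 orders) and {Maya,Yara} as another (2 orders).
That leaves 3 units to arrange: 2 × 2 × 3! = 4 × 6 = 24.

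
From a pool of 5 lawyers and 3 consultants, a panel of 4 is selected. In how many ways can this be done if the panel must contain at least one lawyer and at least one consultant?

65

Total 4-person selections from all 8: C(8,4) = 70.
Selections missing a whole group: no lawyers → C(3,4) = 0; no consultants → C(5,4) = 5.
Both groups omitted at once is impossible, so 70 − 5 = 65.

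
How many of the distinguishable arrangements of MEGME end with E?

With the last slot taken by E, it remains to arrange the other 4 letters (MGME).
Those 4 letters have M appearing twice, giving (4)!/(2!) = 12.

12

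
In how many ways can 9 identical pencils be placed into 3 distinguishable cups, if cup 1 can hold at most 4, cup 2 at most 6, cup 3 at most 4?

19

By stars and bars, unrestricted non-negative solutions to x_1+…+x_3 = 9 number C(9+2,2) = 55.
Subtract solutions that violate a single cap (substitute x_i' = x_i − (cap_i+1)): x_1 ≥ 5 gives C(6,2) = 15; x_2 ≥ 7 gives C(4,2) = 6; x_3 ≥ 5 gives C(6,2) = 15. Together 36.
No two caps can be exceeded simultaneously, so the pair terms are all 0.
By inclusion–exclusion the count is 55 − 36 + 0 = 19.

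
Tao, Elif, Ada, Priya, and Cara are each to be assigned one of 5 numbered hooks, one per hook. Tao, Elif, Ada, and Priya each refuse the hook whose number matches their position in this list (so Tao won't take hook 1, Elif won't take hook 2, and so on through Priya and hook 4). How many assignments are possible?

Let Aᵢ (for 1 ≤ i ≤ 4) be the placements that put person i in their forbidden hook. Any j of these fix j positions, leaving (5−j)! ways to fill the rest, and there are C(4,j) ways to pick which j.
By inclusion–exclusion, the number of valid placements is Σ_{j=0}^{4} (−1)^j C(4,j)·(5−j)!.
Computing: 120 − 96 + 36 − 8 + 1 = 53.

53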